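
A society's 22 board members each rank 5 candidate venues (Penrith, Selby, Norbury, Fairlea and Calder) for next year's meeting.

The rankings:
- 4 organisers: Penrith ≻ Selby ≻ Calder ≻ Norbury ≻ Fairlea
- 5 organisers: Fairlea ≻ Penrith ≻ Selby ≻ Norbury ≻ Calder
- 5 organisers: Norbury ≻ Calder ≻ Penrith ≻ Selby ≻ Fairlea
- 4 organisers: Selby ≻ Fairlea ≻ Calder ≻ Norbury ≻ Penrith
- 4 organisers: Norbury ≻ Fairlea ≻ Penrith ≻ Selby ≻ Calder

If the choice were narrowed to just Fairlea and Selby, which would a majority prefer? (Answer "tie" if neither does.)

Ballots ranking Fairlea above Selby: 5 + 4 = 9.
Ballots ranking Selby above Fairlea: 22 − 9 = 13.
Selby wins the head-to-head 13–9.

Selby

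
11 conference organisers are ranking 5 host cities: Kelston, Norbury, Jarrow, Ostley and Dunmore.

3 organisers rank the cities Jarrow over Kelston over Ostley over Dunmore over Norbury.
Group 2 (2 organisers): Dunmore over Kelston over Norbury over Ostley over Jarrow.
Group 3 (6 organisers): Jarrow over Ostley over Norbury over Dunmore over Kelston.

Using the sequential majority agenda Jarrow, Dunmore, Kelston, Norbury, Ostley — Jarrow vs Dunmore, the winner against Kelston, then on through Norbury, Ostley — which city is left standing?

Round 1: Jarrow vs Dunmore — 9–2, Jarrow advances.
Round 2: Jarrow vs Kelston — 9–2, Jarrow advances.
Round 3: Jarrow vs Norbury — 9–2, Jarrow advances.
Round 4: Jarrow vs Ostley — 9–2, Jarrow advances.
Jarrow survives the agenda.

Jarrow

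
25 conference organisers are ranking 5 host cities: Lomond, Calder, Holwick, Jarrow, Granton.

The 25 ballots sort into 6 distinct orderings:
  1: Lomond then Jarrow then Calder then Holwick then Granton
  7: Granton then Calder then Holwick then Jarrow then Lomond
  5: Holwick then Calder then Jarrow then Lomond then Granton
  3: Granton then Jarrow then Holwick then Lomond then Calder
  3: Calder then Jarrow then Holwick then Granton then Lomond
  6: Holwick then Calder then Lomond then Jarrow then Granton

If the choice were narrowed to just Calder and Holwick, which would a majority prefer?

Holwick

Ballots ranking Calder above Holwick: 1 + 7 + 3 = 11.
Ballots ranking Holwick above Calder: 25 − 11 = 14.
Holwick wins the head-to-head 14–11.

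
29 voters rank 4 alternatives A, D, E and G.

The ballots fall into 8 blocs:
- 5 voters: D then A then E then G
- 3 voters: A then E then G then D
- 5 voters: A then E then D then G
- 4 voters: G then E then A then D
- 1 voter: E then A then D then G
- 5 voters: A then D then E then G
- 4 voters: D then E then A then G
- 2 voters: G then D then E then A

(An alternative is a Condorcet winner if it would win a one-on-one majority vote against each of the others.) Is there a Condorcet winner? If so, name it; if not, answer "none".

Check each pair by majority over 29 ballots:
A vs D: A, 18–11.
A vs E: A wins 18–11.
A–G: A 23–6.
D vs E: D, 16–13.
D–G: D 20–9.
E vs G: E, 23–6.
A defeats every rival head-to-head and is the Condorcet winner.

A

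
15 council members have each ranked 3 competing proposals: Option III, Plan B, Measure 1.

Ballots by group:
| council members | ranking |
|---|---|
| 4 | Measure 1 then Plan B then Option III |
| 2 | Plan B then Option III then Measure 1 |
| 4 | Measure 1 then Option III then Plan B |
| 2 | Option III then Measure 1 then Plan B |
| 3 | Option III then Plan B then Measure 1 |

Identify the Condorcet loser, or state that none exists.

Plan B

Pairwise majorities:
Option III vs Plan B: Option III wins 9–6.
Option III vs Measure 1: Measure 1 wins 8–7.
Plan B vs Measure 1: Measure 1 wins 10–5.
Plan B loses to every other option — it is the Condorcet loser.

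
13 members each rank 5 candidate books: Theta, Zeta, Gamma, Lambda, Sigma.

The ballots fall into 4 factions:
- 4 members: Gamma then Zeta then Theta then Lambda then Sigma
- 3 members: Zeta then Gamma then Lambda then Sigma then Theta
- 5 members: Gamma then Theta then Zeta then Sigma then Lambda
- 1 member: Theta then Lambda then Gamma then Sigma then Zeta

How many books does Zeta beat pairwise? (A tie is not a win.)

3

Zeta against each rival (13 members):
Zeta vs Theta: Zeta, 7–6.
Zeta vs Gamma: Gamma wins 10–3.
Zeta vs Lambda: Zeta wins 12–1.
Zeta vs Sigma: Zeta, 12–1.
Zeta beats Theta, Lambda, Sigma; loses to Gamma — 3 pairwise wins.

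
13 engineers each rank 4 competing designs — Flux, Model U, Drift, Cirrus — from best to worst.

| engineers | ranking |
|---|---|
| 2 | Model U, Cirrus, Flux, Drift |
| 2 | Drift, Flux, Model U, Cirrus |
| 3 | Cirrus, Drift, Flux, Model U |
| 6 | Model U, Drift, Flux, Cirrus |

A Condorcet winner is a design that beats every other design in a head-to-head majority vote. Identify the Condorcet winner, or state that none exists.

Model U

Pairwise majorities:
Flux vs Model U: Flux is ranked higher on 2+3 = 5 ballots, Model U on 8. Model U wins 8–5.
Flux vs Drift: Flux is ranked higher on 2 ballots, Drift on 11. Drift wins 11–2.
Flux vs Cirrus: Flux preferred on 2+6 = 8 ballots; Flux wins 8–5.
Model U vs Drift: 8 to 5, Model U.
Model U vs Cirrus: 2+2+6 = 10 for Model U, 3 for Cirrus — Model U by 10–3.
Drift vs Cirrus: Drift is ranked higher on 2+6 = 8 ballots, Cirrus on 5. Drift wins 8–5.
Model U defeats every rival head-to-head and is the Condorcet winner.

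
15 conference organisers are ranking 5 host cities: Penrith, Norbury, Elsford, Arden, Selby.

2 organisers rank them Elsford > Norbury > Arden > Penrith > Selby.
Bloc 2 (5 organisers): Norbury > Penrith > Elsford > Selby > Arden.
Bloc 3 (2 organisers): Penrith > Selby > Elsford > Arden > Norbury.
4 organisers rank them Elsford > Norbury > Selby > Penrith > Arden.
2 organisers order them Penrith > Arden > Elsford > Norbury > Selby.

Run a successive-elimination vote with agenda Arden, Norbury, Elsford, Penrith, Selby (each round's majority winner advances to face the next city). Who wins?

Penrith

Round 1: Arden vs Norbury — 4–11, Norbury advances.
Round 2: Norbury vs Elsford — 5–10, Elsford advances.
Round 3: Elsford vs Penrith — 6–9, Penrith advances.
Round 4: Penrith vs Selby — 11–4, Penrith advances.
Penrith survives the agenda.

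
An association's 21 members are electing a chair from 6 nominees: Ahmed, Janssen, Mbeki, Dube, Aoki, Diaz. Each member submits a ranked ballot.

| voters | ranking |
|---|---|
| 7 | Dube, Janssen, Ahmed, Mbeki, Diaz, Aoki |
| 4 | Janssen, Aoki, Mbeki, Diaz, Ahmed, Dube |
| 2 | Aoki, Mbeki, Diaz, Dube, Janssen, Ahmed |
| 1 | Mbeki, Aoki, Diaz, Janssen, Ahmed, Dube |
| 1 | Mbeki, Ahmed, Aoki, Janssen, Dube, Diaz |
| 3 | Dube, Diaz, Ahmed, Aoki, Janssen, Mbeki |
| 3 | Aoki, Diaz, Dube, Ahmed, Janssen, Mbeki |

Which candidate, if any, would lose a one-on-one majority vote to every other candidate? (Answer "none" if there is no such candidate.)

none

Head-to-head results (21 voters):
Ahmed–Janssen: Janssen 14–7.
Ahmed vs Mbeki: 13 to 8, Ahmed.
Ahmed vs Dube: 4+1+1 = 6 for Ahmed, 15 for Dube — Dube by 15–6.
Ahmed vs Aoki: Ahmed preferred on 7+1+3 = 11 ballots; Ahmed wins 11–10.
Ahmed vs Diaz: Diaz wins 13–8.
Janssen vs Mbeki: 7+4+3+3 = 17 for Janssen, 4 for Mbeki — Janssen by 17–4.
Janssen vs Dube: Dube, 15–6.
Janssen vs Aoki: Janssen preferred on 7+4 = 11 ballots; Janssen wins 11–10.
Janssen vs Diaz: Janssen preferred on 7+4+1 = 12 ballots; Janssen wins 12–9.
Mbeki–Dube: Dube 13–8.
Mbeki vs Aoki: Mbeki is ranked higher on 7+1+1 = 9 ballots, Aoki on 12. Aoki wins 12–9.
Mbeki vs Diaz: 7+4+2+1+1 = 15 for Mbeki, 6 for Diaz — Mbeki by 15–6.
Dube vs Aoki: Aoki, 11–10.
Dube–Diaz: Dube 11–10.
Aoki vs Diaz: 4+2+1+1+3 = 11 for Aoki, 10 for Diaz — Aoki by 11–10.
Each candidate has at least one pairwise win (Ahmed beats Mbeki; Janssen beats Ahmed; Mbeki beats Diaz; Dube beats Ahmed; Aoki beats Mbeki; Diaz beats Ahmed) — no Condorcet loser.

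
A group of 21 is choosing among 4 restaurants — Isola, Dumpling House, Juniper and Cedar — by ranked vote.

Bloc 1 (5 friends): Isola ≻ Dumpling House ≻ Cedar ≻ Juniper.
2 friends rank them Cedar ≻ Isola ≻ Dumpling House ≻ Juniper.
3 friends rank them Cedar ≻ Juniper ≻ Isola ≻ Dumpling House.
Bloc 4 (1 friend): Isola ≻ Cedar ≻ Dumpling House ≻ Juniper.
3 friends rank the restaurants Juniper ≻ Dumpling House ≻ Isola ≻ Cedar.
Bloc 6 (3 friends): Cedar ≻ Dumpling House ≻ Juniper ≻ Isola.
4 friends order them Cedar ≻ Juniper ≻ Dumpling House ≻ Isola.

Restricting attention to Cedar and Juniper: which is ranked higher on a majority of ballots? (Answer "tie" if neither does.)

Cedar

Ballots ranking Cedar above Juniper: 5 + 2 + 3 + 1 + 3 + 4 = 18.
Ballots ranking Juniper above Cedar: 21 − 18 = 3.
Cedar wins the head-to-head 18–3.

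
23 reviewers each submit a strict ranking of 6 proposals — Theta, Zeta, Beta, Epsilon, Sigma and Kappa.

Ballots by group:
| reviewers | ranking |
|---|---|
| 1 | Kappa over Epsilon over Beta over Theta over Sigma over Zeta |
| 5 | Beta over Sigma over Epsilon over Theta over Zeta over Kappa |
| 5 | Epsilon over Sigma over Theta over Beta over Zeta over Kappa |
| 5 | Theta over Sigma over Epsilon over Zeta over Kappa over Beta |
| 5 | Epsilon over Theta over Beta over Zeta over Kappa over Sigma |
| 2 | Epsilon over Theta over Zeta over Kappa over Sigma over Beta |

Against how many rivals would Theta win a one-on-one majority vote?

Theta against each rival (23 reviewers):
Theta vs Zeta: Theta is ranked higher on 1+5+5+5+5+2 = 23 ballots, Zeta on 0. Theta wins 23–0.
Theta vs Beta: Theta wins 17–6.
Theta vs Epsilon: Epsilon, 18–5.
Theta vs Sigma: Theta wins 13–10.
Theta vs Kappa: Theta, 22–1.
Theta beats Zeta, Beta, Sigma, Kappa; loses to Epsilon — 4 pairwise wins.

4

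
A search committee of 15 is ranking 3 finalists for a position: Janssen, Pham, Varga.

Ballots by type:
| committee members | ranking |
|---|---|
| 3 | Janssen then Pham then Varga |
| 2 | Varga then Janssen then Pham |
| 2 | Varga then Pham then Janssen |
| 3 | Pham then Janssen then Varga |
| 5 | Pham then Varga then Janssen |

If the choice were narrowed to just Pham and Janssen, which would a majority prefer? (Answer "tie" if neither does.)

Pham

Ballots ranking Pham above Janssen: 2 + 3 + 5 = 10.
Ballots ranking Janssen above Pham: 15 − 10 = 5.
Pham wins the head-to-head 10–5.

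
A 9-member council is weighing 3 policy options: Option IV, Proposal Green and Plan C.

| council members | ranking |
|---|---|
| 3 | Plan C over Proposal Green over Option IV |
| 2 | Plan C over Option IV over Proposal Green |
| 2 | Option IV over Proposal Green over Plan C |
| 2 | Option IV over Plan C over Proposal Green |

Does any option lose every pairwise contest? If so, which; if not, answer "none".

Proposal Green

Head-to-head results (9 council members):
Option IV vs Proposal Green: Option IV, 6–3.
Option IV–Plan C: Plan C 5–4.
Proposal Green vs Plan C: Proposal Green is ranked higher on 2 ballots, Plan C on 7. Plan C wins 7–2.
Proposal Green is beaten in every head-to-head and is the Condorcet loser.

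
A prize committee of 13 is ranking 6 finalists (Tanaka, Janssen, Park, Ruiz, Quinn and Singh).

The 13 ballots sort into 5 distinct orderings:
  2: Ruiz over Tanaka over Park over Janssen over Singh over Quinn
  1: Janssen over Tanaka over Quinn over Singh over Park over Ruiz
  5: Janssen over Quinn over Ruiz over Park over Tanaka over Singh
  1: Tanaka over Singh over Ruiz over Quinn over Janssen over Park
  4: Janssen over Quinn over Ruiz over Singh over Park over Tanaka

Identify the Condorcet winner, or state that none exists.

Janssen

Pairwise majorities:
Tanaka vs Janssen: 2+1 = 3 for Tanaka, 10 for Janssen — Janssen by 10–3.
Tanaka vs Park: Tanaka preferred on 2+1+1 = 4 ballots; Park wins 9–4.
Tanaka vs Ruiz: 1+1 = 2 for Tanaka, 11 for Ruiz — Ruiz by 11–2.
Tanaka vs Quinn: Tanaka is ranked higher on 2+1+1 = 4 ballots, Quinn on 9. Quinn wins 9–4.
Tanaka vs Singh: 2+1+5+1 = 9 for Tanaka, 4 for Singh — Tanaka by 9–4.
Janssen vs Park: 11 to 2, Janssen.
Janssen vs Ruiz: Janssen is ranked higher on 1+5+4 = 10 ballots, Ruiz on 3. Janssen wins 10–3.
Janssen vs Quinn: 2+1+5+4 = 12 for Janssen, 1 for Quinn — Janssen by 12–1.
Janssen vs Singh: 2+1+5+4 = 12 for Janssen, 1 for Singh — Janssen by 12–1.
Park vs Ruiz: Park is ranked higher on 1 ballot, Ruiz on 12. Ruiz wins 12–1.
Park vs Quinn: 2 for Park, 11 for Quinn — Quinn by 11–2.
Park vs Singh: 7 to 6, Park.
Ruiz vs Quinn: Ruiz preferred on 2+1 = 3 ballots; Quinn wins 10–3.
Ruiz vs Singh: Ruiz is ranked higher on 2+5+4 = 11 ballots, Singh on 2. Ruiz wins 11–2.
Quinn vs Singh: 1+5+4 = 10 for Quinn, 3 for Singh — Quinn by 10–3.
Janssen wins every pairwise contest, so Janssen is the Condorcet winner.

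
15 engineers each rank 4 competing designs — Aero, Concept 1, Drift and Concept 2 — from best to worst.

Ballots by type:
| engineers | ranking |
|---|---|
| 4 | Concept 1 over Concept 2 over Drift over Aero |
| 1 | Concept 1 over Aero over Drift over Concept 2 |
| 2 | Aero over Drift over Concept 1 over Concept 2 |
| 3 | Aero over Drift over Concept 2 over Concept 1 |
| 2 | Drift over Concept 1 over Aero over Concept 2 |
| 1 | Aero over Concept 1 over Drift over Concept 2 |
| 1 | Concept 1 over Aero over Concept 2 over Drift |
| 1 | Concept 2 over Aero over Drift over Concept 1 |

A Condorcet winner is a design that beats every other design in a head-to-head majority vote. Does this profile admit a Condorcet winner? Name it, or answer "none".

Pairwise majorities:
Aero vs Concept 1: Aero preferred on 2+3+1+1 = 7 ballots; Concept 1 wins 8–7.
Aero vs Drift: 1+2+3+1+1+1 = 9 for Aero, 6 for Drift — Aero by 9–6.
Aero–Concept 2: Aero 10–5.
Concept 1 vs Drift: Concept 1 preferred on 4+1+1+1 = 7 ballots; Drift wins 8–7.
Concept 1 vs Concept 2: Concept 1, 11–4.
Drift vs Concept 2: Drift wins 9–6.
Each design drops at least one matchup (Aero loses to Concept 1; Concept 1 loses to Drift; Drift loses to Aero; Concept 2 loses to Aero); the cycle Aero > Drift > Concept 1 > Aero rules out a Condorcet winner.

none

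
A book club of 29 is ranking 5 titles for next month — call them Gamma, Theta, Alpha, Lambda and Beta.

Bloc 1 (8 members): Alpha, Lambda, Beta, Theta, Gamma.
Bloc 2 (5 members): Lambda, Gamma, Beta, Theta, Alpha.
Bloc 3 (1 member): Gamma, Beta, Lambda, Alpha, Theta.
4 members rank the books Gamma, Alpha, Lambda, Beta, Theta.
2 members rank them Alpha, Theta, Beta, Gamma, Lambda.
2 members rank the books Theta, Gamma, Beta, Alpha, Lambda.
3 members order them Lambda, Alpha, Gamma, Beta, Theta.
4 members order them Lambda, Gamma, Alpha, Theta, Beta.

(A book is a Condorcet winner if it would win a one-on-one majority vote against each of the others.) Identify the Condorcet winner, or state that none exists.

none

Pairwise majorities:
Gamma vs Theta: Gamma wins 17–12.
Gamma vs Alpha: Gamma wins 16–13.
Gamma vs Lambda: 9 to 20, Lambda.
Gamma vs Beta: 5+1+4+2+3+4 = 19 for Gamma, 10 for Beta — Gamma by 19–10.
Theta vs Alpha: Alpha wins 22–7.
Theta vs Lambda: Lambda, 25–4.
Theta–Beta: Beta 21–8.
Alpha vs Lambda: Alpha preferred on 8+4+2+2 = 16 ballots; Alpha wins 16–13.
Alpha vs Beta: Alpha preferred on 8+4+2+3+4 = 21 ballots; Alpha wins 21–8.
Lambda vs Beta: Lambda preferred on 8+5+4+3+4 = 24 ballots; Lambda wins 24–5.
Every book loses at least once (Gamma loses to Lambda; Theta loses to Gamma; Alpha loses to Gamma; Lambda loses to Alpha; Beta loses to Gamma). The majority relation contains the cycle Gamma → Alpha → Lambda → Gamma, so there is no Condorcet winner.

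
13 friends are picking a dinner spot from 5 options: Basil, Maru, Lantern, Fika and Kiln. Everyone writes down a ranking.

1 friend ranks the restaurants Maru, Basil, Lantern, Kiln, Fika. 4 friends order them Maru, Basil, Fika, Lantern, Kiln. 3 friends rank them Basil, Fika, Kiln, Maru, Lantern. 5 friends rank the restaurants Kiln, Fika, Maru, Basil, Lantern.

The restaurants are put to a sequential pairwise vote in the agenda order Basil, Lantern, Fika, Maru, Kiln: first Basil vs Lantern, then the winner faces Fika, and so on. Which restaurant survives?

Kiln

Round 1: Basil vs Lantern — 13–0, Basil advances.
Round 2: Basil vs Fika — 8–5, Basil advances.
Round 3: Basil vs Maru — 3–10, Maru advances.
Round 4: Maru vs Kiln — 5–8, Kiln advances.
The agenda winner is Kiln.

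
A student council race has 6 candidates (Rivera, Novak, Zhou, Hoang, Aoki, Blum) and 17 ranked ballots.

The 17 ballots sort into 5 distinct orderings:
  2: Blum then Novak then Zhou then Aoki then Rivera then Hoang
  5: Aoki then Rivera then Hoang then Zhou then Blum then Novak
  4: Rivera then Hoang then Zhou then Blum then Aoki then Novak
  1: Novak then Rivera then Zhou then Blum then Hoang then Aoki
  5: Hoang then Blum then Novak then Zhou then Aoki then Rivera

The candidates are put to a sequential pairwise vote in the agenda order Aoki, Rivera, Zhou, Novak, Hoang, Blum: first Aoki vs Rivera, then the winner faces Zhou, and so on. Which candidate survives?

Round 1: Aoki vs Rivera — 12–5, Aoki advances.
Round 2: Aoki vs Zhou — 5–12, Zhou advances.
Round 3: Zhou vs Novak — 9–8, Zhou advances.
Round 4: Zhou vs Hoang — 3–14, Hoang advances.
Round 5: Hoang vs Blum — 14–3, Hoang advances.
The agenda winner is Hoang.

Hoang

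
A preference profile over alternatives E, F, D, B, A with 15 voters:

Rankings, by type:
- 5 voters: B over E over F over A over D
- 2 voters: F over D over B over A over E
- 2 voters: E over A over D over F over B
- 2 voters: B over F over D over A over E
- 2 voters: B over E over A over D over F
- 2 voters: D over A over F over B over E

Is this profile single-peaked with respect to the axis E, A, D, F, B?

no

Axis positions: E=1, A=2, D=3, F=4, B=5.
Type 1: ranking walks positions 5-1-4-2-3; E is ranked above F even though F lies between E and the peak B on the axis — preferences dip and rise again. Not single-peaked.
Type 2 (peak F at position 4): ranking walks positions 4-3-5-2-1, expanding outward from the peak — single-peaked.
Type 3 (peak E at position 1): ranking walks positions 1-2-3-4-5, expanding outward from the peak — single-peaked.
Type 4 (peak B at position 5): ranking walks positions 5-4-3-2-1, expanding outward from the peak — single-peaked.
Type 5: ranking walks positions 5-1-2-3-4; E is ranked above F even though F lies between E and the peak B on the axis — preferences dip and rise again. Not single-peaked.
Type 6 (peak D at position 3): ranking walks positions 3-2-4-5-1, expanding outward from the peak — single-peaked.
Type 1 violates single-peakedness, so the profile is not single-peaked on this axis.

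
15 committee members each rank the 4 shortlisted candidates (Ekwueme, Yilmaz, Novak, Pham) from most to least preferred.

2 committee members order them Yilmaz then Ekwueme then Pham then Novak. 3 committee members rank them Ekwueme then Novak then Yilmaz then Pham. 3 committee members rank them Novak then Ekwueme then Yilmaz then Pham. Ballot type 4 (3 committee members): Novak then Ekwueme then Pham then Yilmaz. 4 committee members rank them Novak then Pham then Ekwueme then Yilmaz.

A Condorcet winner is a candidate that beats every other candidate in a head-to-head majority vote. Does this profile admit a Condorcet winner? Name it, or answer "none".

Head-to-head results (15 committee members):
Ekwueme vs Yilmaz: Ekwueme wins 13–2.
Ekwueme–Novak: Novak 10–5.
Ekwueme vs Pham: Ekwueme wins 11–4.
Yilmaz vs Novak: Novak wins 13–2.
Yilmaz–Pham: Yilmaz 8–7.
Novak vs Pham: Novak, 13–2.
Novak beats each of Ekwueme, Yilmaz, Pham — Novak is the Condorcet winner.

Novak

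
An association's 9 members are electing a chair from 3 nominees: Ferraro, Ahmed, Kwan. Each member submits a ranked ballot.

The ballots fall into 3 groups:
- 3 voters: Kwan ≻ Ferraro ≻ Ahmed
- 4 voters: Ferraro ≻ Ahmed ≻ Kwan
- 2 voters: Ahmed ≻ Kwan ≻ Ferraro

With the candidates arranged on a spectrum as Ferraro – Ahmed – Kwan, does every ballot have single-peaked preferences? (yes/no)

no

Axis positions: Ferraro=1, Ahmed=2, Kwan=3.
Group 1: ranking walks positions 3-1-2; Ferraro is ranked above Ahmed even though Ahmed lies between Ferraro and the peak Kwan on the axis — preferences dip and rise again. Not single-peaked.
Group 2 (peak Ferraro at position 1): ranking walks positions 1-2-3, expanding outward from the peak — single-peaked.
Group 3 (peak Ahmed at position 2): ranking walks positions 2-3-1, expanding outward from the peak — single-peaked.
Group 1 violates single-peakedness, so the profile is not single-peaked on this axis.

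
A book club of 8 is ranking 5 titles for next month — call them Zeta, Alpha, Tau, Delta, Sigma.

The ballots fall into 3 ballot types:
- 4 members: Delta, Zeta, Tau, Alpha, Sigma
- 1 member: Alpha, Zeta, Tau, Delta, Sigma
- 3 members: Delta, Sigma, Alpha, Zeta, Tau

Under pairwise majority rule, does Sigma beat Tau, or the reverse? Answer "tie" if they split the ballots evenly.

Ballots ranking Sigma above Tau: 3.
Ballots ranking Tau above Sigma: 8 − 3 = 5.
Tau wins the head-to-head 5–3.

Tau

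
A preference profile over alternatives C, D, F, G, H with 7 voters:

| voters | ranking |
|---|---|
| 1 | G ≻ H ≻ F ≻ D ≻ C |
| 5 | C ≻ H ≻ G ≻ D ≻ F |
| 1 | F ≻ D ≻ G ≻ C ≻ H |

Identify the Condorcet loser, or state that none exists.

F

Head-to-head results (7 voters):
C vs D: C, 5–2.
C vs F: 5 for C, 2 for F — C by 5–2.
C vs G: 5 for C, 2 for G — C by 5–2.
C vs H: C wins 6–1.
D vs F: 5 to 2, D.
D vs G: D preferred on 1 ballot; G wins 6–1.
D vs H: 1 for D, 6 for H — H by 6–1.
F vs G: F preferred on 1 ballot; G wins 6–1.
F vs H: 1 to 6, H.
G vs H: H wins 5–2.
F is beaten in every head-to-head and is the Condorcet loser.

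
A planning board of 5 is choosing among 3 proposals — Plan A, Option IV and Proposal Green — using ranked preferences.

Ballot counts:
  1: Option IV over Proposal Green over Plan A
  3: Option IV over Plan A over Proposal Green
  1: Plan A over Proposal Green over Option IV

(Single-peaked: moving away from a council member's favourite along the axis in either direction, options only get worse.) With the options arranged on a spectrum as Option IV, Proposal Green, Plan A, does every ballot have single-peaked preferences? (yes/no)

Axis positions: Option IV=1, Proposal Green=2, Plan A=3.
Ballot type 1 (peak Option IV at position 1): ranking walks positions 1-2-3, expanding outward from the peak — single-peaked.
Ballot type 2: ranking walks positions 1-3-2; Plan A is ranked above Proposal Green even though Proposal Green lies between Plan A and the peak Option IV on the axis — preferences dip and rise again. Not single-peaked.
Ballot type 3 (peak Plan A at position 3): ranking walks positions 3-2-1, expanding outward from the peak — single-peaked.
Ballot type 2 violates single-peakedness, so the profile is not single-peaked on this axis.

no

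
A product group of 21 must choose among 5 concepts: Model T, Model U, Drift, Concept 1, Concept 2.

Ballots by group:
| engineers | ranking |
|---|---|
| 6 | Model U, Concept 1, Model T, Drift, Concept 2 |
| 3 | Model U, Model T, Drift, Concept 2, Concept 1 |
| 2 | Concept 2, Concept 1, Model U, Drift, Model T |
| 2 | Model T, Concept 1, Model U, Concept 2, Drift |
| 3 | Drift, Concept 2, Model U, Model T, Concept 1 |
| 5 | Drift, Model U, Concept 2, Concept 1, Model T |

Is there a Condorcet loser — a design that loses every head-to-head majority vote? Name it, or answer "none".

Pairwise majorities:
Model T–Model U: Model U 19–2.
Model T–Drift: Model T 11–10.
Model T vs Concept 1: Concept 1, 13–8.
Model T vs Concept 2: Model T is ranked higher on 6+3+2 = 11 ballots, Concept 2 on 10. Model T wins 11–10.
Model U–Drift: Model U 13–8.
Model U vs Concept 1: Model U wins 17–4.
Model U–Concept 2: Model U 16–5.
Drift vs Concept 1: 11 to 10, Drift.
Drift vs Concept 2: Drift wins 17–4.
Concept 1 vs Concept 2: Concept 1 preferred on 6+2 = 8 ballots; Concept 2 wins 13–8.
No design is winless: Model T beats Drift; Model U beats Model T; Drift beats Concept 1; Concept 1 beats Model T; Concept 2 beats Concept 1. There is no Condorcet loser.

none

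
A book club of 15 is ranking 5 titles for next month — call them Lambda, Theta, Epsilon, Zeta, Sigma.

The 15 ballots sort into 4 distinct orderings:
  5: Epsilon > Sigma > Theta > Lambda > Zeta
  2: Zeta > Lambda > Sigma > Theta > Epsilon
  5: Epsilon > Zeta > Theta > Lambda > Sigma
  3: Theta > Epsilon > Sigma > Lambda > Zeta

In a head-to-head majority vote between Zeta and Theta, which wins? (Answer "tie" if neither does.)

Ballots ranking Zeta above Theta: 2 + 5 = 7.
Ballots ranking Theta above Zeta: 15 − 7 = 8.
Theta wins the head-to-head 8–7.

Theta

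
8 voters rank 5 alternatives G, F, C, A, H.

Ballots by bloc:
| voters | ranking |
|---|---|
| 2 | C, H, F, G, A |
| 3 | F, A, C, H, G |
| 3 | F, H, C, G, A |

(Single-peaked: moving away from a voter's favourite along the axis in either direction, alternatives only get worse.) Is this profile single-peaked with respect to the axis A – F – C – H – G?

Axis positions: A=1, F=2, C=3, H=4, G=5.
Bloc 1 (peak C at position 3): ranking walks positions 3-4-2-5-1, expanding outward from the peak — single-peaked.
Bloc 2 (peak F at position 2): ranking walks positions 2-1-3-4-5, expanding outward from the peak — single-peaked.
Bloc 3: ranking walks positions 2-4-3-5-1; H is ranked above C even though C lies between H and the peak F on the axis — preferences dip and rise again. Not single-peaked.
Bloc 3 violates single-peakedness, so the profile is not single-peaked on this axis.

no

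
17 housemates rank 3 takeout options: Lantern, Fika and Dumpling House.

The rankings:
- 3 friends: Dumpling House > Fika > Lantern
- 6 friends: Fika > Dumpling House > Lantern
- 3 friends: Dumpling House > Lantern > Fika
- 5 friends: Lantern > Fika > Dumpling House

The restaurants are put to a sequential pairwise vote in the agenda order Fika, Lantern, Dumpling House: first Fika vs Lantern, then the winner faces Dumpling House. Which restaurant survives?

Fika

Round 1: Fika vs Lantern — 9–8, Fika advances.
Round 2: Fika vs Dumpling House — 11–6, Fika advances.
Fika survives the agenda.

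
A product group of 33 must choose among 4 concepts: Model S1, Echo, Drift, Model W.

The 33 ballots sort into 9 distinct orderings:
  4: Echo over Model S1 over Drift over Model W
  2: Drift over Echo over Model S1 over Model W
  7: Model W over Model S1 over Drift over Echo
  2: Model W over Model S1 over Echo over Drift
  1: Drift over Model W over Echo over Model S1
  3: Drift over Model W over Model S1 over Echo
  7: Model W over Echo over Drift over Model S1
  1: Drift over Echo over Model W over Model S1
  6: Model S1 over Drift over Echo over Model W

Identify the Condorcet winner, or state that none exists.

Check each pair by majority over 33 ballots:
Model S1–Echo: Model S1 18–15.
Model S1–Drift: Model S1 19–14.
Model S1–Model W: Model W 21–12.
Echo–Drift: Drift 20–13.
Echo vs Model W: Model W, 20–13.
Drift–Model W: Drift 17–16.
Every design loses at least once (Model S1 loses to Model W; Echo loses to Model S1; Drift loses to Model S1; Model W loses to Drift). The majority relation contains the cycle Model S1 > Drift > Model W > Model S1, so there is no Condorcet winner.

none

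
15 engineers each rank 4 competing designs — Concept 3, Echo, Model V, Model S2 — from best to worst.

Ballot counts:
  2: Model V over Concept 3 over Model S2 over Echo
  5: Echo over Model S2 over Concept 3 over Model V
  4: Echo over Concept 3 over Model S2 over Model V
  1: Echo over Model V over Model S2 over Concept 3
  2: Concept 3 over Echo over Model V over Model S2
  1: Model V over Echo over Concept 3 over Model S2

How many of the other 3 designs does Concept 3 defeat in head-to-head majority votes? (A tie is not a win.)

Concept 3 against each rival (15 engineers):
Concept 3 vs Echo: Echo wins 11–4.
Concept 3–Model V: Concept 3 11–4.
Concept 3 vs Model S2: Concept 3 wins 9–6.
Concept 3 beats Model V, Model S2; loses to Echo — 2 pairwise wins.

2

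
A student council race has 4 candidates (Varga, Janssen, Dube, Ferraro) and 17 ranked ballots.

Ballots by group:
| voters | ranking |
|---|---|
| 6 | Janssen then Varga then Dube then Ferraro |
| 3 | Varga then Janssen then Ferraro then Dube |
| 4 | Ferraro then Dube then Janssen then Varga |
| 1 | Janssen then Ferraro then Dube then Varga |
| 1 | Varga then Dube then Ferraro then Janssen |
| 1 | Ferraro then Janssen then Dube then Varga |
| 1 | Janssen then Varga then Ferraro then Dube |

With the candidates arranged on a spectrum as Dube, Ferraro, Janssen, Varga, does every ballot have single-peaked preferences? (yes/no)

Axis positions: Dube=1, Ferraro=2, Janssen=3, Varga=4.
Group 1: ranking walks positions 3-4-1-2; Dube is ranked above Ferraro even though Ferraro lies between Dube and the peak Janssen on the axis — preferences dip and rise again. Not single-peaked.
Group 2 (peak Varga at position 4): ranking walks positions 4-3-2-1, expanding outward from the peak — single-peaked.
Group 3 (peak Ferraro at position 2): ranking walks positions 2-1-3-4, expanding outward from the peak — single-peaked.
Group 4 (peak Janssen at position 3): ranking walks positions 3-2-1-4, expanding outward from the peak — single-peaked.
Group 5: ranking walks positions 4-1-2-3; Dube is ranked above Janssen even though Janssen lies between Dube and the peak Varga on the axis — preferences dip and rise again. Not single-peaked.
Group 6 (peak Ferraro at position 2): ranking walks positions 2-3-1-4, expanding outward from the peak — single-peaked.
Group 7 (peak Janssen at position 3): ranking walks positions 3-4-2-1, expanding outward from the peak — single-peaked.
Group 1 violates single-peakedness, so the profile is not single-peaked on this axis.

no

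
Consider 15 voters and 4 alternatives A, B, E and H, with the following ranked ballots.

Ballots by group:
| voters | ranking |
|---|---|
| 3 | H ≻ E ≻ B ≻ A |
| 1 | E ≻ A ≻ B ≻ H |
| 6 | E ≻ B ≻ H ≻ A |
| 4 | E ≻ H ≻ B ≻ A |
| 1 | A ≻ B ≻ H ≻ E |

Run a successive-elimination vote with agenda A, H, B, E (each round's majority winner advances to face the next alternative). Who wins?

Round 1: A vs H — 2–13, H advances.
Round 2: H vs B — 7–8, B advances.
Round 3: B vs E — 1–14, E advances.
The agenda winner is E.

E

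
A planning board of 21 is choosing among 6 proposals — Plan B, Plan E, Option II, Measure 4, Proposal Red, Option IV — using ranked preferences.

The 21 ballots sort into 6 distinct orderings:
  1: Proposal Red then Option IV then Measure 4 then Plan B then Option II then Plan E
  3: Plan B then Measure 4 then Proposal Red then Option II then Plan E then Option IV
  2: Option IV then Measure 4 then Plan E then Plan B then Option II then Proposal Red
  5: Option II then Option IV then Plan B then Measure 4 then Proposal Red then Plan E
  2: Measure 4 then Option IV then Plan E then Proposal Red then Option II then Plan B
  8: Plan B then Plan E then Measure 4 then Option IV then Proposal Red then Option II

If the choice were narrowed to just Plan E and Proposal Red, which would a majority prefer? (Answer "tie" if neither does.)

Ballots ranking Plan E above Proposal Red: 2 + 2 + 8 = 12.
Ballots ranking Proposal Red above Plan E: 21 − 12 = 9.
Plan E wins the head-to-head 12–9.

Plan E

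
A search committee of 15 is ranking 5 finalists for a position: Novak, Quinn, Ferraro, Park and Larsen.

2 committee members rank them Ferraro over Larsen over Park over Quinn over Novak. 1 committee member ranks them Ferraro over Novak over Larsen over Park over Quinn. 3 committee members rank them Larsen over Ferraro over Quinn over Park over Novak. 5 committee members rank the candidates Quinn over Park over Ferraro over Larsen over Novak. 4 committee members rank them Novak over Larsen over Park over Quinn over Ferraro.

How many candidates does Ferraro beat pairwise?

2

Ferraro against each rival (15 committee members):
Ferraro vs Novak: Ferraro, 11–4.
Ferraro vs Quinn: Ferraro preferred on 2+1+3 = 6 ballots; Quinn wins 9–6.
Ferraro vs Park: Ferraro is ranked higher on 2+1+3 = 6 ballots, Park on 9. Park wins 9–6.
Ferraro vs Larsen: Ferraro, 8–7.
Ferraro beats Novak, Larsen; loses to Quinn, Park — 2 pairwise wins.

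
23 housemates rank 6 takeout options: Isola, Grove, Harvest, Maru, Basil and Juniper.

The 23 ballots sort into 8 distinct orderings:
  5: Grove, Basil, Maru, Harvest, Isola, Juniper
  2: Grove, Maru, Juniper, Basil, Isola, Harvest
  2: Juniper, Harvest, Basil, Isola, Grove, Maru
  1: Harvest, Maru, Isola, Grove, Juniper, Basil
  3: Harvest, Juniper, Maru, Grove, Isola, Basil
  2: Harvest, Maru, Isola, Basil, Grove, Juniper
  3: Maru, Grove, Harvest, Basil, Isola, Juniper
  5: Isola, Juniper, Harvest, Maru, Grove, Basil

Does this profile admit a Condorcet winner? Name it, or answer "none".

Pairwise majorities:
Isola vs Grove: Grove wins 13–10.
Isola–Harvest: Harvest 16–7.
Isola vs Maru: Maru wins 16–7.
Isola vs Basil: Basil wins 12–11.
Isola–Juniper: Isola 16–7.
Grove vs Harvest: Harvest wins 13–10.
Grove vs Maru: Maru, 14–9.
Grove vs Basil: Grove, 19–4.
Grove vs Juniper: Grove wins 13–10.
Harvest–Maru: Harvest 13–10.
Harvest–Basil: Harvest 16–7.
Harvest vs Juniper: Harvest, 14–9.
Maru vs Basil: Maru, 16–7.
Maru vs Juniper: Maru wins 13–10.
Basil–Juniper: Juniper 13–10.
Harvest wins every pairwise contest, so Harvest is the Condorcet winner.

Harvest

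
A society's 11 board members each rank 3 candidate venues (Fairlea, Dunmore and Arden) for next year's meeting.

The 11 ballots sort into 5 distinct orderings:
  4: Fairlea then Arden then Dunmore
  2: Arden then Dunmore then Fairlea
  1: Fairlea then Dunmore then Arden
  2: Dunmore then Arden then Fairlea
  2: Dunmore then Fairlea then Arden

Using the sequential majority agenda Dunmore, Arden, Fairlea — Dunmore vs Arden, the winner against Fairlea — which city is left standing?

Round 1: Dunmore vs Arden — 5–6, Arden advances.
Round 2: Arden vs Fairlea — 4–7, Fairlea advances.
The agenda winner is Fairlea.

Fairlea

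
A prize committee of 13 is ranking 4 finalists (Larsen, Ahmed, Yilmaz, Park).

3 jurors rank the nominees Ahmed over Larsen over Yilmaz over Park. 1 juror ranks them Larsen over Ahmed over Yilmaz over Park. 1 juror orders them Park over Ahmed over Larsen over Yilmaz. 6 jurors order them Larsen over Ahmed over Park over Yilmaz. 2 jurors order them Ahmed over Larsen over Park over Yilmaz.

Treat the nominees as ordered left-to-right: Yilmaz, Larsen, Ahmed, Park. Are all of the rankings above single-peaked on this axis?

Axis positions: Yilmaz=1, Larsen=2, Ahmed=3, Park=4.
Group 1 (peak Ahmed at position 3): ranking walks positions 3-2-1-4, expanding outward from the peak — single-peaked.
Group 2 (peak Larsen at position 2): ranking walks positions 2-3-1-4, expanding outward from the peak — single-peaked.
Group 3 (peak Park at position 4): ranking walks positions 4-3-2-1, expanding outward from the peak — single-peaked.
Group 4 (peak Larsen at position 2): ranking walks positions 2-3-4-1, expanding outward from the peak — single-peaked.
Group 5 (peak Ahmed at position 3): ranking walks positions 3-2-4-1, expanding outward from the peak — single-peaked.
Every ranking is single-peaked on this axis.

yes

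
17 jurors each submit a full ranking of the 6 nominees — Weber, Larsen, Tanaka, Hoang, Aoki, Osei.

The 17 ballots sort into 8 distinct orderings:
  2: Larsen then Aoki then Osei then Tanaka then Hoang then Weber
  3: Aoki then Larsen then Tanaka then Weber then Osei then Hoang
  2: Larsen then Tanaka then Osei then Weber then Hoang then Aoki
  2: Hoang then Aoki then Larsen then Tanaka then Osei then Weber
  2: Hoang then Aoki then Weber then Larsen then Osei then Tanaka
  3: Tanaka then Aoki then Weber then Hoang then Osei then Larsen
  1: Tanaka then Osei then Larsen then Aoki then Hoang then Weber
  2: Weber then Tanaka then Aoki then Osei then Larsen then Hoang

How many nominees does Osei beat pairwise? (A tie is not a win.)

Osei against each rival (17 jurors):
Osei–Weber: Weber 10–7.
Osei vs Larsen: Larsen wins 11–6.
Osei vs Tanaka: Tanaka wins 13–4.
Osei–Hoang: Osei 10–7.
Osei vs Aoki: Aoki, 14–3.
Osei beats Hoang; loses to Weber, Larsen, Tanaka, Aoki — 1 pairwise win.

1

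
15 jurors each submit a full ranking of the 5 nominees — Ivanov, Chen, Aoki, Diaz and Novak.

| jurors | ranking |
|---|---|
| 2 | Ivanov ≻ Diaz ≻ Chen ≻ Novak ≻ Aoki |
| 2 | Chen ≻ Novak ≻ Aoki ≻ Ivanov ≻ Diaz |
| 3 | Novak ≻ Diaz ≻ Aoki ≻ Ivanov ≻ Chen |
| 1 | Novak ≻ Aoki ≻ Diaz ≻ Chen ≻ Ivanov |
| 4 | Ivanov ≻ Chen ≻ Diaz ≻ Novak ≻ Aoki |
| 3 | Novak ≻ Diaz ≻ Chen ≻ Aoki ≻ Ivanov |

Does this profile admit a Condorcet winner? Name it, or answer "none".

Pairwise majorities:
Ivanov vs Chen: 2+3+4 = 9 for Ivanov, 6 for Chen — Ivanov by 9–6.
Ivanov vs Aoki: 2+4 = 6 for Ivanov, 9 for Aoki — Aoki by 9–6.
Ivanov–Diaz: Ivanov 8–7.
Ivanov vs Novak: Novak wins 9–6.
Chen vs Aoki: 2+2+4+3 = 11 for Chen, 4 for Aoki — Chen by 11–4.
Chen vs Diaz: 6 to 9, Diaz.
Chen–Novak: Chen 8–7.
Aoki vs Diaz: 3 to 12, Diaz.
Aoki vs Novak: 0 for Aoki, 15 for Novak — Novak by 15–0.
Diaz vs Novak: 2+4 = 6 for Diaz, 9 for Novak — Novak by 9–6.
No nominee is unbeaten: Ivanov loses to Aoki; Chen loses to Ivanov; Aoki loses to Chen; Diaz loses to Ivanov; Novak loses to Chen. In particular Ivanov beats Chen beats Aoki beats Ivanov is a majority cycle — no Condorcet winner exists.

none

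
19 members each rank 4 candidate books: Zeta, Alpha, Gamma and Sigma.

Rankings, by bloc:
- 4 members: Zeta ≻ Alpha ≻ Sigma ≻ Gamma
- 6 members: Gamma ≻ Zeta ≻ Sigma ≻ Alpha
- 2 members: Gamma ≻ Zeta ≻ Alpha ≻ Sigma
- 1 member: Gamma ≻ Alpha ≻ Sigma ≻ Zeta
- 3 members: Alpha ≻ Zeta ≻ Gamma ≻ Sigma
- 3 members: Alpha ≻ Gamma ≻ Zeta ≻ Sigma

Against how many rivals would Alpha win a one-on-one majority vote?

2

Alpha against each rival (19 members):
Alpha vs Zeta: Zeta, 12–7.
Alpha vs Gamma: Alpha, 10–9.
Alpha vs Sigma: Alpha wins 13–6.
Alpha beats Gamma, Sigma; loses to Zeta — 2 pairwise wins.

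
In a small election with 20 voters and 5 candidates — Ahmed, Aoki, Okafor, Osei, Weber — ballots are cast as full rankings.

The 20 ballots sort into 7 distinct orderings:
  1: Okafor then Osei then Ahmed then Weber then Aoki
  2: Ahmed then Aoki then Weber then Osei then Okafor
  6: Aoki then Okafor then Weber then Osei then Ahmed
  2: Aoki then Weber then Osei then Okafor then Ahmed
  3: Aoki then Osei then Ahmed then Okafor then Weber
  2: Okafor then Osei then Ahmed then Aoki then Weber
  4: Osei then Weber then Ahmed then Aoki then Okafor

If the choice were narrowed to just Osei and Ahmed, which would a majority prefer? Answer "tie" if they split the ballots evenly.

Osei

Ballots ranking Osei above Ahmed: 1 + 6 + 2 + 3 + 2 + 4 = 18.
Ballots ranking Ahmed above Osei: 20 − 18 = 2.
Osei wins the head-to-head 18–2.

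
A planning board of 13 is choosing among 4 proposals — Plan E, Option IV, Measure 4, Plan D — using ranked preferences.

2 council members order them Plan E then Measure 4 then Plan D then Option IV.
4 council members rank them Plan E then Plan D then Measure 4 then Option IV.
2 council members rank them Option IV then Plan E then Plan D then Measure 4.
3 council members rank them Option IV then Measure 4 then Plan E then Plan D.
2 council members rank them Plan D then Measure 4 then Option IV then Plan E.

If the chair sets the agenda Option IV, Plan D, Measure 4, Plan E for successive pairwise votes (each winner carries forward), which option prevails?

Round 1: Option IV vs Plan D — 5–8, Plan D advances.
Round 2: Plan D vs Measure 4 — 8–5, Plan D advances.
Round 3: Plan D vs Plan E — 2–11, Plan E advances.
Plan E survives the agenda.

Plan E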